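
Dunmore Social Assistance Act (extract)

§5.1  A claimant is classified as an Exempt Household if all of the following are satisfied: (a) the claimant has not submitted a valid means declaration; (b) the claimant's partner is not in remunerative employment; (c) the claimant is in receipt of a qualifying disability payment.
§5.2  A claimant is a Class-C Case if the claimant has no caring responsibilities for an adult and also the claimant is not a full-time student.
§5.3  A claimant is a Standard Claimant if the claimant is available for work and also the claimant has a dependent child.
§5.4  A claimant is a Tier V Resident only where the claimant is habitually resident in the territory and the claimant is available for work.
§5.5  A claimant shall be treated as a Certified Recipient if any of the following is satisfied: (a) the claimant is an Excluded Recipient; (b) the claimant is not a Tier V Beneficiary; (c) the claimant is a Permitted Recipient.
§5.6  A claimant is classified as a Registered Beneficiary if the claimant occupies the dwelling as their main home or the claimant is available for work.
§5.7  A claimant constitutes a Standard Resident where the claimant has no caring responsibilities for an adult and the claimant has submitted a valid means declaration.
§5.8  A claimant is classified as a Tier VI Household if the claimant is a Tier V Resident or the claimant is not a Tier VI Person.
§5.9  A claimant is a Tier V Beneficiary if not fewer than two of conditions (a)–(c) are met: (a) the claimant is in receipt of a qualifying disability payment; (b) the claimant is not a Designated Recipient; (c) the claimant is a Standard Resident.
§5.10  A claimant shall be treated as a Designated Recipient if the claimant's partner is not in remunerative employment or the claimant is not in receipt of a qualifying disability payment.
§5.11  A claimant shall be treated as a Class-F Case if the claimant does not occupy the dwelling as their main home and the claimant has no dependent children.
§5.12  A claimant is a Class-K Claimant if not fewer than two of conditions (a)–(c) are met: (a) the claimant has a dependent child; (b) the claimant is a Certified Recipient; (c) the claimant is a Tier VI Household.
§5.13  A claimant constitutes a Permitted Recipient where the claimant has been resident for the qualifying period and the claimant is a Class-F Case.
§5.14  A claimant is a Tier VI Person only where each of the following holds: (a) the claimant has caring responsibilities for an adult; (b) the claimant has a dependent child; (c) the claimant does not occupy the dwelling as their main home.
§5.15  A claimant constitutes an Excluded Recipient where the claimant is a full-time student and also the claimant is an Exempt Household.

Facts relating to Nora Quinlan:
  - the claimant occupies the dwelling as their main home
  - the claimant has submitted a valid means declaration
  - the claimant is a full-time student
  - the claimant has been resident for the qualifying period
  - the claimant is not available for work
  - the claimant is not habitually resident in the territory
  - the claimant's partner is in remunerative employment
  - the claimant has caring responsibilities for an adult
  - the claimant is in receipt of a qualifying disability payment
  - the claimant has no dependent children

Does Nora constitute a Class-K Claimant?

Under §5.1: the claimant has not submitted a valid means declaration? no; and the claimant's partner is not in remunerative employment? no; and the claimant is in receipt of a qualifying disability payment? yes. So the claimant is not an Exempt Household.
Under §5.15: the claimant is a full-time student? yes; and Exempt Household (§5.1)? no. So the claimant is not an Excluded Recipient.
Under §5.10: the claimant's partner is not in remunerative employment? no; or the claimant is not in receipt of a qualifying disability payment? no. So the claimant is not a Designated Recipient.
Under §5.7: the claimant has no caring responsibilities for an adult? no; and the claimant has submitted a valid means declaration? yes. So the claimant is not a Standard Resident.
Under §5.9: the claimant is in receipt of a qualifying disability payment? yes; not a Designated Recipient (§5.10)? yes; Standard Resident (§5.7)? no — 2 of 3 hold (need ≥2) → satisfied.
Under §5.11: the claimant does not occupy the dwelling as their main home? no; and the claimant has no dependent children? yes. So the claimant is not a Class-F Case.
Under §5.13: the claimant has been resident for the qualifying period? yes; and Class-F Case (§5.11)? no. So the claimant is not a Permitted Recipient.
Under §5.5: Excluded Recipient (§5.15)? no; or not a Tier V Beneficiary (§5.9)? no; or Permitted Recipient (§5.13)? no. So the claimant is not a Certified Recipient.
Under §5.4: the claimant is habitually resident in the territory? no; and the claimant is available for work? no. So the claimant is not a Tier V Resident.
Under §5.14: the claimant has caring responsibilities for an adult? yes; and the claimant has a dependent child? no; and the claimant does not occupy the dwelling as their main home? no. So the claimant is not a Tier VI Person.
Under §5.8: Tier V Resident (§5.4)? no; or not a Tier VI Person (§5.14)? yes. So the claimant is a Tier VI Household.
Under §5.12: the claimant has a dependent child? no; Certified Recipient (§5.5)? no; Tier VI Household (§5.8)? yes — 1 of 3 hold (need ≥2) → not satisfied.

No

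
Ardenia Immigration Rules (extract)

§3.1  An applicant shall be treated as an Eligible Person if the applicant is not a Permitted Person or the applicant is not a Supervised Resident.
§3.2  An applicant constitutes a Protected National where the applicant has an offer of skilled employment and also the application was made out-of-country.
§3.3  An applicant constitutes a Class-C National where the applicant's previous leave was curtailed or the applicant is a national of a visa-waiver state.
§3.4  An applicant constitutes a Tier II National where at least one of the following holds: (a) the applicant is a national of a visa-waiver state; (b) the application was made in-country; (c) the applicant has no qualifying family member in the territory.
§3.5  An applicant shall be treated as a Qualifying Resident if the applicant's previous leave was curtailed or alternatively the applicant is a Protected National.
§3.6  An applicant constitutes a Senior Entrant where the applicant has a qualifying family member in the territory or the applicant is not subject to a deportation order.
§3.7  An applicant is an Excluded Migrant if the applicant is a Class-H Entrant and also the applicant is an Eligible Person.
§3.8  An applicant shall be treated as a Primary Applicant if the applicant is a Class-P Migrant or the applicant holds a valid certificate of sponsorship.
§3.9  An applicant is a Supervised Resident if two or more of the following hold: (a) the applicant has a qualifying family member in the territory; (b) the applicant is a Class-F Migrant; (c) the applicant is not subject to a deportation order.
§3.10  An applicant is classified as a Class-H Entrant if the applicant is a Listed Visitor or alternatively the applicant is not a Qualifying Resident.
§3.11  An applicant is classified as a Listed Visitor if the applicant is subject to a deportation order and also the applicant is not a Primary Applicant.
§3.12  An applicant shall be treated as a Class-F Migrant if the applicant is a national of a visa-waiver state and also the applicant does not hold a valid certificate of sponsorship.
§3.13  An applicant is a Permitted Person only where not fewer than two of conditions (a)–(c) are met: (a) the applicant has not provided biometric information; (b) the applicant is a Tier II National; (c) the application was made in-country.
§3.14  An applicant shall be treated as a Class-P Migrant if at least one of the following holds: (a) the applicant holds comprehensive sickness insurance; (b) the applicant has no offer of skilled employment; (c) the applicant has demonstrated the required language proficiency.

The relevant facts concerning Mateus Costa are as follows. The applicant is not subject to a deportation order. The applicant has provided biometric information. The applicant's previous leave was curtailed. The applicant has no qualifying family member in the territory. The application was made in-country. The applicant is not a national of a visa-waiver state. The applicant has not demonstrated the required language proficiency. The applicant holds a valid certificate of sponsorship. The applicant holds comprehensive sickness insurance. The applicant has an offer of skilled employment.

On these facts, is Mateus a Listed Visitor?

Under §3.14: the applicant holds comprehensive sickness insurance? yes; or the applicant has no offer of skilled employment? no; or the applicant has demonstrated the required language proficiency? no. So the applicant is a Class-P Migrant.
Under §3.8: Class-P Migrant (§3.14)? yes; or the applicant holds a valid certificate of sponsorship? yes. So the applicant is a Primary Applicant.
Under §3.11: the applicant is subject to a deportation order? no; and not a Primary Applicant (§3.8)? no. So the applicant is not a Listed Visitor.

No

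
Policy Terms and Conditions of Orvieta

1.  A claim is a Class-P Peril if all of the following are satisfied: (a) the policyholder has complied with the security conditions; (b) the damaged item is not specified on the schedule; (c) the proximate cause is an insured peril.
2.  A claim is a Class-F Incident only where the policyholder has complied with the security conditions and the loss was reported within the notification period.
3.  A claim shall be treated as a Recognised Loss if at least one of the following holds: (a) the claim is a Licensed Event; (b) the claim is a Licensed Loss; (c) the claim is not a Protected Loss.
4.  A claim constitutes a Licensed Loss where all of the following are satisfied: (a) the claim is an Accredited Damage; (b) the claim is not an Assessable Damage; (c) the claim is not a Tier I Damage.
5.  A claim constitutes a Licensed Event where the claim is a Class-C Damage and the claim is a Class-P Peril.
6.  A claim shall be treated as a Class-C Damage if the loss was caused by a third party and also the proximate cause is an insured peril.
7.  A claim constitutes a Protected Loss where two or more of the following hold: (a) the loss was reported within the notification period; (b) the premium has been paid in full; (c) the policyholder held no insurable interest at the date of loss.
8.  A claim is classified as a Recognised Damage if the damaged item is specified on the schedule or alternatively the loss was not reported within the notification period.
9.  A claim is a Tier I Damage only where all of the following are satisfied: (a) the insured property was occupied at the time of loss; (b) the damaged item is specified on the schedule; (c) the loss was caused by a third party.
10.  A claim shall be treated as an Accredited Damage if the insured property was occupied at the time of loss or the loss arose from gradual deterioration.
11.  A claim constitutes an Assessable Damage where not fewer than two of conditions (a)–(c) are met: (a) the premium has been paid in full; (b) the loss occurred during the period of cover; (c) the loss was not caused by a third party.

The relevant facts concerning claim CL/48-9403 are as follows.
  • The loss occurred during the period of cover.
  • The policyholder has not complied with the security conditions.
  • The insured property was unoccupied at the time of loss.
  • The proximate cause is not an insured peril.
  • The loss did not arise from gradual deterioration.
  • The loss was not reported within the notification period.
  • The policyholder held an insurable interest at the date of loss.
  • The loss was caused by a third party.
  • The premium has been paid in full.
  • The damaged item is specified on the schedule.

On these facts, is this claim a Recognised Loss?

Yes

Under paragraph 6: the loss was caused by a third party? yes; and the proximate cause is an insured peril? no. So the claim is not a Class-C Damage.
Under paragraph 1: the policyholder has complied with the security conditions? no; and the damaged item is not specified on the schedule? no; and the proximate cause is an insured peril? no. So the claim is not a Class-P Peril.
Under paragraph 5: Class-C Damage (paragraph 6)? no; and Class-P Peril (paragraph 1)? no. So the claim is not a Licensed Event.
Under paragraph 10: the insured property was occupied at the time of loss? no; or the loss arose from gradual deterioration? no. So the claim is not an Accredited Damage.
Under paragraph 11: the premium has been paid in full? yes; the loss occurred during the period of cover? yes; the loss was not caused by a third party? no — 2 of 3 hold (need ≥2) → satisfied.
Under paragraph 9: the insured property was occupied at the time of loss? no; and the damaged item is specified on the schedule? yes; and the loss was caused by a third party? yes. So the claim is not a Tier I Damage.
Under paragraph 4: Accredited Damage (paragraph 10)? no; and not an Assessable Damage (paragraph 11)? no; and not a Tier I Damage (paragraph 9)? yes. So the claim is not a Licensed Loss.
Under paragraph 7: the loss was reported within the notification period? no; the premium has been paid in full? yes; the policyholder held no insurable interest at the date of loss? no — 1 of 3 hold (need ≥2) → not satisfied.
Under paragraph 3: Licensed Event (paragraph 5)? no; or Licensed Loss (paragraph 4)? no; or not a Protected Loss (paragraph 7)? yes. So the claim is a Recognised Loss.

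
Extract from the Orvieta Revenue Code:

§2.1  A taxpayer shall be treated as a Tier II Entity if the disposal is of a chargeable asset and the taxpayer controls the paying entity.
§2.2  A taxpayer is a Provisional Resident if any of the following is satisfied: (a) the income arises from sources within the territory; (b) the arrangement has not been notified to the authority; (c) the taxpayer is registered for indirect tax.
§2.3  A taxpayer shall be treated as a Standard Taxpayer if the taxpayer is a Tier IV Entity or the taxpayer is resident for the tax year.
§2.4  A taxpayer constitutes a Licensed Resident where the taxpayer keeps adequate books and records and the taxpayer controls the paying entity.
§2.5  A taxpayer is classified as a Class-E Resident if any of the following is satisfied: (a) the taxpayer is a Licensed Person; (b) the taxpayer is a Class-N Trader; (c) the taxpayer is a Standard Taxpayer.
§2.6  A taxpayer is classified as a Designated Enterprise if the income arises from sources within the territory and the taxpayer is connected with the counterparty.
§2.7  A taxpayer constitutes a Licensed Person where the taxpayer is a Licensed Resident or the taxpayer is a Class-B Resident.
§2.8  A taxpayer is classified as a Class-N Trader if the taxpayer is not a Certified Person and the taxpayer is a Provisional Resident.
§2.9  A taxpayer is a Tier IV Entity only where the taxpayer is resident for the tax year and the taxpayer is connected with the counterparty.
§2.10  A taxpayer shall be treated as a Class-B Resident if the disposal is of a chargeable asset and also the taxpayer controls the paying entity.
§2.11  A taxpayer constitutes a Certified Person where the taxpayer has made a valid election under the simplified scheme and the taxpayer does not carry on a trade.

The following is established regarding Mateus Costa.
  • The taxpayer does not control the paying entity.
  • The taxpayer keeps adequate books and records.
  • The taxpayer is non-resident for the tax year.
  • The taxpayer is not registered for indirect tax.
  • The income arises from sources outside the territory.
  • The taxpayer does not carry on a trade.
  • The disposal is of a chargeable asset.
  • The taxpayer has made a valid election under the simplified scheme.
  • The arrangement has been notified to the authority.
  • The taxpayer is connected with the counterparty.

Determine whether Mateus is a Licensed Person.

Under §2.4: the taxpayer keeps adequate books and records? yes; and the taxpayer controls the paying entity? no. So the taxpayer is not a Licensed Resident.
Under §2.10: the disposal is of a chargeable asset? yes; and the taxpayer controls the paying entity? no. So the taxpayer is not a Class-B Resident.
Under §2.7: Licensed Resident (§2.4)? no; or Class-B Resident (§2.10)? no. So the taxpayer is not a Licensed Person.

No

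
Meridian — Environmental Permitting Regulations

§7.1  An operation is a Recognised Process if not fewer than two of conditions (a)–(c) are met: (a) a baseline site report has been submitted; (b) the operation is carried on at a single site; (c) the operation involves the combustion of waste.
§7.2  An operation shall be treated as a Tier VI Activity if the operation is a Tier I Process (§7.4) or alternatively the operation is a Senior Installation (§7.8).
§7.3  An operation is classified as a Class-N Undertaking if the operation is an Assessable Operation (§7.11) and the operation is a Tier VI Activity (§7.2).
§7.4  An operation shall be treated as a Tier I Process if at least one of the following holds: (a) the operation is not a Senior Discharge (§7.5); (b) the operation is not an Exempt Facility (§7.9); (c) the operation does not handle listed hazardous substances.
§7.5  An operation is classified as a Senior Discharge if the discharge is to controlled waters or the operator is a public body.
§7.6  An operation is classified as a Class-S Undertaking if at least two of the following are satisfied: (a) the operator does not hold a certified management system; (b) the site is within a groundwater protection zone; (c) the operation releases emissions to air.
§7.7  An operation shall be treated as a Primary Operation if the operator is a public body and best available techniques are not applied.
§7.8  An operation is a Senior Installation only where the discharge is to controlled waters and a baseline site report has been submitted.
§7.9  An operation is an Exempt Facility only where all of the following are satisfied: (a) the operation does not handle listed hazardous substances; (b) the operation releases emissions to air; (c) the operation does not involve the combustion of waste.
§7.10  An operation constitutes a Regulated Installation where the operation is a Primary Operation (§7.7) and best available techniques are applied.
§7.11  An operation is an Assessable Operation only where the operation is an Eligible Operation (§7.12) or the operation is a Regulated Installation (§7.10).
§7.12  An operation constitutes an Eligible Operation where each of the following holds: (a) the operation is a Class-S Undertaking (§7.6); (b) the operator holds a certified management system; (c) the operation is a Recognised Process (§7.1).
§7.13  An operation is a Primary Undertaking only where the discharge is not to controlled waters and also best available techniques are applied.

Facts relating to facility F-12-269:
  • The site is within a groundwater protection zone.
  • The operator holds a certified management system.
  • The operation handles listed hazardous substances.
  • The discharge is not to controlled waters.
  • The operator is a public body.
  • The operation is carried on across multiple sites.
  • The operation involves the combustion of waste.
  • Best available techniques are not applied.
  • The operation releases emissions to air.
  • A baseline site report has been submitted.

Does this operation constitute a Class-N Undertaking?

Yes

§7.6 — Class-S Undertaking: the operator does not hold a certified management system? no; the site is within a groundwater protection zone? yes; the operation releases emissions to air? yes — 2 of 3 hold (need ≥2) → satisfied.
§7.1 — Recognised Process: a baseline site report has been submitted? yes; the operation is carried on at a single site? no; the operation involves the combustion of waste? yes — 2 of 3 hold (need ≥2) → satisfied.
§7.12 — Eligible Operation: [Class-S Undertaking (§7.6)? yes] AND [the operator holds a certified management system? yes] AND [Recognised Process (§7.1)? yes] → satisfied.
§7.7 — Primary Operation: [the operator is a public body? yes] AND [best available techniques are not applied? yes] → satisfied.
§7.10 — Regulated Installation: [Primary Operation (§7.7)? yes] AND [best available techniques are applied? no] → not satisfied.
§7.11 — Assessable Operation: [Eligible Operation (§7.12)? yes] OR [Regulated Installation (§7.10)? no] → satisfied.
§7.5 — Senior Discharge: [the discharge is to controlled waters? no] OR [the operator is a public body? yes] → satisfied.
§7.9 — Exempt Facility: [the operation does not handle listed hazardous substances? no] AND [the operation releases emissions to air? yes] AND [the operation does not involve the combustion of waste? no] → not satisfied.
§7.4 — Tier I Process: [not a Senior Discharge (§7.5)? no] OR [not an Exempt Facility (§7.9)? yes] OR [the operation does not handle listed hazardous substances? no] → satisfied.
§7.8 — Senior Installation: [the discharge is to controlled waters? no] AND [a baseline site report has been submitted? yes] → not satisfied.
§7.2 — Tier VI Activity: [Tier I Process (§7.4)? yes] OR [Senior Installation (§7.8)? no] → satisfied.
§7.3 — Class-N Undertaking: [Assessable Operation (§7.11)? yes] AND [Tier VI Activity (§7.2)? yes] → satisfied.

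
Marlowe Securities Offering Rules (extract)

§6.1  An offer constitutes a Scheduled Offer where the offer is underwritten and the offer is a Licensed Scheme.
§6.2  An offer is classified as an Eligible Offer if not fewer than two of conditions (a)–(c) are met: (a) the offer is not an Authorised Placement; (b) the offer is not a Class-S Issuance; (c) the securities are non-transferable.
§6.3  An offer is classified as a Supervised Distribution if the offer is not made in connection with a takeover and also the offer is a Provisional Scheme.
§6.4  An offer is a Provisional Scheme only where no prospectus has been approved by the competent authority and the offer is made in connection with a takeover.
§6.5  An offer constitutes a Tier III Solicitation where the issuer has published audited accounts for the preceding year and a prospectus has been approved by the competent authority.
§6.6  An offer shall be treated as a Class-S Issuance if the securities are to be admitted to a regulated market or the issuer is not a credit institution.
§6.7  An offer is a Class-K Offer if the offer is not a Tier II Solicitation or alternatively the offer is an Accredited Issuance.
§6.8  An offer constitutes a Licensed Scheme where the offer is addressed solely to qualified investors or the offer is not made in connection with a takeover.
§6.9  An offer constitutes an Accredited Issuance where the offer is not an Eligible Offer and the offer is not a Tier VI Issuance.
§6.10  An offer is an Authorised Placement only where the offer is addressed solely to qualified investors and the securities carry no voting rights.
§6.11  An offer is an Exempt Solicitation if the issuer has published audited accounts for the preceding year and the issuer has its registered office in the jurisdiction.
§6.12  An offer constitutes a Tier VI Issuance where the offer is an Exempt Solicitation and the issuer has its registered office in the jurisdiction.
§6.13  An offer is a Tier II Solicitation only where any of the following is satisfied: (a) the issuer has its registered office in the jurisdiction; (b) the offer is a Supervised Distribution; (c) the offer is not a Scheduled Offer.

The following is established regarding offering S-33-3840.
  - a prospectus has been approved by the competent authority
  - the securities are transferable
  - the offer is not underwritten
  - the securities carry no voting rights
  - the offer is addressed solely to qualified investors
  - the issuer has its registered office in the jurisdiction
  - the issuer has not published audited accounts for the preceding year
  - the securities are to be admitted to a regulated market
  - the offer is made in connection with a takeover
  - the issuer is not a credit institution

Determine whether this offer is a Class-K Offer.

Yes

Under §6.4: no prospectus has been approved by the competent authority? no; and the offer is made in connection with a takeover? yes. So the offer is not a Provisional Scheme.
Under §6.3: the offer is not made in connection with a takeover? no; and Provisional Scheme (§6.4)? no. So the offer is not a Supervised Distribution.
Under §6.8: the offer is addressed solely to qualified investors? yes; or the offer is not made in connection with a takeover? no. So the offer is a Licensed Scheme.
Under §6.1: the offer is underwritten? no; and Licensed Scheme (§6.8)? yes. So the offer is not a Scheduled Offer.
Under §6.13: the issuer has its registered office in the jurisdiction? yes; or Supervised Distribution (§6.3)? no; or not a Scheduled Offer (§6.1)? yes. So the offer is a Tier II Solicitation.
Under §6.10: the offer is addressed solely to qualified investors? yes; and the securities carry no voting rights? yes. So the offer is an Authorised Placement.
Under §6.6: the securities are to be admitted to a regulated market? yes; or the issuer is not a credit institution? yes. So the offer is a Class-S Issuance.
Under §6.2: not an Authorised Placement (§6.10)? no; not a Class-S Issuance (§6.6)? no; the securities are non-transferable? no — 0 of 3 hold (need ≥2) → not satisfied.
Under §6.11: the issuer has published audited accounts for the preceding year? no; and the issuer has its registered office in the jurisdiction? yes. So the offer is not an Exempt Solicitation.
Under §6.12: Exempt Solicitation (§6.11)? no; and the issuer has its registered office in the jurisdiction? yes. So the offer is not a Tier VI Issuance.
Under §6.9: not an Eligible Offer (§6.2)? yes; and not a Tier VI Issuance (§6.12)? yes. So the offer is an Accredited Issuance.
Under §6.7: not a Tier II Solicitation (§6.13)? no; or Accredited Issuance (§6.9)? yes. So the offer is a Class-K Offer.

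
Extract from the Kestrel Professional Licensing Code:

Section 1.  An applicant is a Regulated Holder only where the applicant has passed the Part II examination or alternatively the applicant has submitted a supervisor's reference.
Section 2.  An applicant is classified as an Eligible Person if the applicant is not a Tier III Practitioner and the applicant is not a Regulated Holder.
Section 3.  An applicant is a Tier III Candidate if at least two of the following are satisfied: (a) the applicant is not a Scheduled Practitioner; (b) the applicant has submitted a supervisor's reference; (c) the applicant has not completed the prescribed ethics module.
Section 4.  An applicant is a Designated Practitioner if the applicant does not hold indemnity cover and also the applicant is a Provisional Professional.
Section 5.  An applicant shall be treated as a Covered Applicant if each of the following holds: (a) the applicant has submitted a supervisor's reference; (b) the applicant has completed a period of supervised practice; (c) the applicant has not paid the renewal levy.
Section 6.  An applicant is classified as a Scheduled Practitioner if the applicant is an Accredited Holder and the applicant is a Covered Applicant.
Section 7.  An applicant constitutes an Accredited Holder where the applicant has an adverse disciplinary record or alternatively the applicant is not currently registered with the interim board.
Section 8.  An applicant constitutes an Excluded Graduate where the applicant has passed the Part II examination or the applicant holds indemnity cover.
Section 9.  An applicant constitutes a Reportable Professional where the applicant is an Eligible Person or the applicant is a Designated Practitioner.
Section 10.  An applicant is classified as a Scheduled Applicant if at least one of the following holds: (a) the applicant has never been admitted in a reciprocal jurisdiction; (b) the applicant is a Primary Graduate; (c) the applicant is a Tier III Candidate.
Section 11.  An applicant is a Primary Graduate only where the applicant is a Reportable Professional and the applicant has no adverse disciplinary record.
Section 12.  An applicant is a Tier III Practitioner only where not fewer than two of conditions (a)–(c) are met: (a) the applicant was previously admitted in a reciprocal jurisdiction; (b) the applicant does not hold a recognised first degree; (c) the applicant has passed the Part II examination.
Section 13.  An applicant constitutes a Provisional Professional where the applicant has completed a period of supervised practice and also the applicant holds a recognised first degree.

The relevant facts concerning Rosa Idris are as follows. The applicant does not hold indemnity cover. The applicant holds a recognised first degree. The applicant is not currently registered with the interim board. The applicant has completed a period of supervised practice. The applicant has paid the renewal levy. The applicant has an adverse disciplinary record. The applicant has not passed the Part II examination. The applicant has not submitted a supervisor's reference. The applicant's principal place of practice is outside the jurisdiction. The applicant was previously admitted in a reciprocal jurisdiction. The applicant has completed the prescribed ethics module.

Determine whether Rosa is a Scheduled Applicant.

section 12 — Tier III Practitioner: the applicant was previously admitted in a reciprocal jurisdiction? yes; the applicant does not hold a recognised first degree? no; the applicant has passed the Part II examination? no — 1 of 3 hold (need ≥2) → not satisfied.
section 1 — Regulated Holder: [the applicant has passed the Part II examination? no] OR [the applicant has submitted a supervisor's reference? no] → not satisfied.
section 2 — Eligible Person: [not a Tier III Practitioner (section 12)? yes] AND [not a Regulated Holder (section 1)? yes] → satisfied.
section 13 — Provisional Professional: [the applicant has completed a period of supervised practice? yes] AND [the applicant holds a recognised first degree? yes] → satisfied.
section 4 — Designated Practitioner: [the applicant does not hold indemnity cover? yes] AND [Provisional Professional (section 13)? yes] → satisfied.
section 9 — Reportable Professional: [Eligible Person (section 2)? yes] OR [Designated Practitioner (section 4)? yes] → satisfied.
section 11 — Primary Graduate: [Reportable Professional (section 9)? yes] AND [the applicant has no adverse disciplinary record? no] → not satisfied.
section 7 — Accredited Holder: [the applicant has an adverse disciplinary record? yes] OR [the applicant is not currently registered with the interim board? yes] → satisfied.
section 5 — Covered Applicant: [the applicant has submitted a supervisor's reference? no] AND [the applicant has completed a period of supervised practice? yes] AND [the applicant has not paid the renewal levy? no] → not satisfied.
section 6 — Scheduled Practitioner: [Accredited Holder (section 7)? yes] AND [Covered Applicant (section 5)? no] → not satisfied.
section 3 — Tier III Candidate: not a Scheduled Practitioner (section 6)? yes; the applicant has submitted a supervisor's reference? no; the applicant has not completed the prescribed ethics module? no — 1 of 3 hold (need ≥2) → not satisfied.
section 10 — Scheduled Applicant: [the applicant has never been admitted in a reciprocal jurisdiction? no] OR [Primary Graduate (section 11)? no] OR [Tier III Candidate (section 3)? no] → not satisfied.

No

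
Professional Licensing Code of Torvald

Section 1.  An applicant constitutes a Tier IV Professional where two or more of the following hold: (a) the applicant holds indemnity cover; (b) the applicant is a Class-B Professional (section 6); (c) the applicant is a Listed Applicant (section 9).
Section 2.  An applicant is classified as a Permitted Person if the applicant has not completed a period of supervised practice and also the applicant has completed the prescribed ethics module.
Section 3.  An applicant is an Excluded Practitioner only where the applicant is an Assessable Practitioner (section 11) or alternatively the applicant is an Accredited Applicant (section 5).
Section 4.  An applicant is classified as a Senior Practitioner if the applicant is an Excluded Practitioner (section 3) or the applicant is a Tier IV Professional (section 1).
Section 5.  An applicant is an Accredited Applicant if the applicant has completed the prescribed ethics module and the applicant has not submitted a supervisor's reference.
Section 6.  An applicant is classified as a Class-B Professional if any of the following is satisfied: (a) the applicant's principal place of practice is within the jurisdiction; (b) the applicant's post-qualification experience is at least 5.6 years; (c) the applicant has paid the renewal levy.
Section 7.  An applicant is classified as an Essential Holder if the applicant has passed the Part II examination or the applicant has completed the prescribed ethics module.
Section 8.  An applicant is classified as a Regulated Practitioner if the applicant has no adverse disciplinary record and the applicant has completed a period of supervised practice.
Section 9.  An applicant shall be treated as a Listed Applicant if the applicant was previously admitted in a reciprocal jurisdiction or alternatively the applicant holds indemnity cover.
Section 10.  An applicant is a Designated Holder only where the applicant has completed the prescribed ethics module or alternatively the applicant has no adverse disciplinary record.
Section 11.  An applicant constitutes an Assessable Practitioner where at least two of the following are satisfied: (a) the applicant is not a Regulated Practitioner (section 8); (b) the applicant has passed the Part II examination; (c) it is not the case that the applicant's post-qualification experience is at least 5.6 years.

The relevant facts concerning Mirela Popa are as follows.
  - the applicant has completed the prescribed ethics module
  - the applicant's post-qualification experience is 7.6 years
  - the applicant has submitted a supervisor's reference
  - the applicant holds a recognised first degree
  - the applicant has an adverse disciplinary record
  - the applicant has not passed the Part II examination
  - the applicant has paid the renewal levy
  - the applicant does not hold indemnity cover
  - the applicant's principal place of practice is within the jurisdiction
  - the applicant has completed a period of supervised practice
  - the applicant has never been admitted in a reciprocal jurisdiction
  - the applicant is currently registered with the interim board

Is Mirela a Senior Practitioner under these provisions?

Under section 8: the applicant has no adverse disciplinary record? no; and the applicant has completed a period of supervised practice? yes. So the applicant is not a Regulated Practitioner.
Under section 11: not a Regulated Practitioner (section 8)? yes; the applicant has passed the Part II examination? no; applicant's post-qualification experience: 7.6 years ≥ 5.6 years? yes, so negated condition no — 1 of 3 hold (need ≥2) → not satisfied.
Under section 5: the applicant has completed the prescribed ethics module? yes; and the applicant has not submitted a supervisor's reference? no. So the applicant is not an Accredited Applicant.
Under section 3: Assessable Practitioner (section 11)? no; or Accredited Applicant (section 5)? no. So the applicant is not an Excluded Practitioner.
Under section 6: the applicant's principal place of practice is within the jurisdiction? yes; or applicant's post-qualification experience: 7.6 years ≥ 5.6 years? yes; or the applicant has paid the renewal levy? yes. So the applicant is a Class-B Professional.
Under section 9: the applicant was previously admitted in a reciprocal jurisdiction? no; or the applicant holds indemnity cover? no. So the applicant is not a Listed Applicant.
Under section 1: the applicant holds indemnity cover? no; Class-B Professional (section 6)? yes; Listed Applicant (section 9)? no — 1 of 3 hold (need ≥2) → not satisfied.
Under section 4: Excluded Practitioner (section 3)? no; or Tier IV Professional (section 1)? no. So the applicant is not a Senior Practitioner.

No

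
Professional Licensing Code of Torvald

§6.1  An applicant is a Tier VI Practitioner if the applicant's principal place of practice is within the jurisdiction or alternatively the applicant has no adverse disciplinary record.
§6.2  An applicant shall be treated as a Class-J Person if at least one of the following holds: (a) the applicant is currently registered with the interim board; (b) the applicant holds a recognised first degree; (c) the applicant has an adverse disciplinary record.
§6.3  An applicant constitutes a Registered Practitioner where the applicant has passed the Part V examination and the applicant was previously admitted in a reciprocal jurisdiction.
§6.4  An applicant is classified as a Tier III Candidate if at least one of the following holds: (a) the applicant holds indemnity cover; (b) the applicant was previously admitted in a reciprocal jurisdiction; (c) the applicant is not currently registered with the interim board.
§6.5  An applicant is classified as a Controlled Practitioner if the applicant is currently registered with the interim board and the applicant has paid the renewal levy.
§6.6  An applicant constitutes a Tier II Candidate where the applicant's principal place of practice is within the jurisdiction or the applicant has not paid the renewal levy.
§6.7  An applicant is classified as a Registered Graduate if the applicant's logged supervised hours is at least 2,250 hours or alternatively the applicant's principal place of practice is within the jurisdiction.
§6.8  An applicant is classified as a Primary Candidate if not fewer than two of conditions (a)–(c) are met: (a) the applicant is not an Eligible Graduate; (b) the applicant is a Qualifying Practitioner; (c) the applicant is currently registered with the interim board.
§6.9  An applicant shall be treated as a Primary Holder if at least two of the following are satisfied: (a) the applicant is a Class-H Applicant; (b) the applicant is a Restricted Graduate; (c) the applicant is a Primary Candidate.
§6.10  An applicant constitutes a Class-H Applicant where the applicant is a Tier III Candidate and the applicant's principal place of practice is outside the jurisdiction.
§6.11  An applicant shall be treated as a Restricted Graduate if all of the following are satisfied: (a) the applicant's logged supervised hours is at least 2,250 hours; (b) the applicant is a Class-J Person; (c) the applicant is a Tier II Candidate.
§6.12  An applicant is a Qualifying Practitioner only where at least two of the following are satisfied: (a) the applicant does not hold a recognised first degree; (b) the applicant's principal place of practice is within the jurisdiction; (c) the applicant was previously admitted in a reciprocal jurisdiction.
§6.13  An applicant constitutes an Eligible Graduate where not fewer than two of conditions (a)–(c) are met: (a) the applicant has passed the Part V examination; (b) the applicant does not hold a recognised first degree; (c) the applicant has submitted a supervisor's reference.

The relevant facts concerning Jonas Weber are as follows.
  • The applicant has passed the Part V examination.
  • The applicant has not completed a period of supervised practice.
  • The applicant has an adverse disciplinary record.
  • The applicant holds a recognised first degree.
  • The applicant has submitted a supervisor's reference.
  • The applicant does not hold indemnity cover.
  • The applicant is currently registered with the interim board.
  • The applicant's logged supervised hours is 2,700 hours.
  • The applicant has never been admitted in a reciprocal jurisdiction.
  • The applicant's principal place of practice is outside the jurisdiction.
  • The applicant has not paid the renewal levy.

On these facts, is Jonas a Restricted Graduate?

Under §6.2: the applicant is currently registered with the interim board? yes; or the applicant holds a recognised first degree? yes; or the applicant has an adverse disciplinary record? yes. So the applicant is a Class-J Person.
Under §6.6: the applicant's principal place of practice is within the jurisdiction? no; or the applicant has not paid the renewal levy? yes. So the applicant is a Tier II Candidate.
Under §6.11: applicant's logged supervised hours: 2,700 hours ≥ 2,250 hours? yes; and Class-J Person (§6.2)? yes; and Tier II Candidate (§6.6)? yes. So the applicant is a Restricted Graduate.

Yes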